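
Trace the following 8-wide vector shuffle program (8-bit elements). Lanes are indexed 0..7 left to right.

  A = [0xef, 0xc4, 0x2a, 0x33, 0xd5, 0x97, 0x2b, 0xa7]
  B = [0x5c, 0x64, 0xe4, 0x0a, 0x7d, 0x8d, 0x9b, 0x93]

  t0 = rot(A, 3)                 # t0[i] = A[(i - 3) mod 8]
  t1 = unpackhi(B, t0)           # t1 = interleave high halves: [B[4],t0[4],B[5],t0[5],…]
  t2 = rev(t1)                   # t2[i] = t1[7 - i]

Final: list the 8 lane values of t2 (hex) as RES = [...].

→ t0 |97|2b|a7|ef|c4|2a|33|d5|
→ t1 |7d|c4|8d|2a|9b|33|93|d5|
→ t2 |d5|93|33|9b|2a|8d|c4|7d|

RES = [ 0xd5  0x93  0x33  0x9b  0x2a  0x8d  0xc4  0x7d ]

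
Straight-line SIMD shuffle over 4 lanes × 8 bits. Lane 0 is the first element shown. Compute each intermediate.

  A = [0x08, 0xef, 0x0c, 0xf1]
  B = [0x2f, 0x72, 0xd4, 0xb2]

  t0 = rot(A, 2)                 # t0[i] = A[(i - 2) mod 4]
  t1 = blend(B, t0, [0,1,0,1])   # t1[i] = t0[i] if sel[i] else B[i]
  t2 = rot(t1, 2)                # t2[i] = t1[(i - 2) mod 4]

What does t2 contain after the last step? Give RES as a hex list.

RES = [0xd4, 0xef, 0x2f, 0xf1]

→ t0 |0c|f1|08|ef|
→ t1 |2f|f1|d4|ef|
→ t2 |d4|ef|2f|f1|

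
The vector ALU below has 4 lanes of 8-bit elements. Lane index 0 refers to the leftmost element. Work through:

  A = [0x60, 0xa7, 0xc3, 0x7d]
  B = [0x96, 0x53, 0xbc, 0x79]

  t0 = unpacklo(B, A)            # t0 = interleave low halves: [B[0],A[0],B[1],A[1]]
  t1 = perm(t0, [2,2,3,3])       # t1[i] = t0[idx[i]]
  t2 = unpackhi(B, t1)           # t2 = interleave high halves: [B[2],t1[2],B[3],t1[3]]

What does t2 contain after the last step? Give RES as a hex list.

→ t0 |96|60|53|a7|
→ t1 |53|53|a7|a7|
→ t2 |bc|a7|79|a7|

RES = [ 0xbc  0xa7  0x79  0xa7 ]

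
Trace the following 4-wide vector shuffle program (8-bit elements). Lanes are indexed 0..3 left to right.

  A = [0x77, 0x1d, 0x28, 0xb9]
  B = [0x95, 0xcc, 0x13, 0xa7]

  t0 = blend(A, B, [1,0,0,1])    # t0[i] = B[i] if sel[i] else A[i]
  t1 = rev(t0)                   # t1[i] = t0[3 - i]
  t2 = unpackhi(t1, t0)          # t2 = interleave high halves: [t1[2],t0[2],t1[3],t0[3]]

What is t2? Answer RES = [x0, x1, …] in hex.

RES = [ 0x1d  0x28  0x95  0xa7 ]

  t0: 95 1d 28 a7
  t1: a7 28 1d 95
  t2: 1d 28 95 a7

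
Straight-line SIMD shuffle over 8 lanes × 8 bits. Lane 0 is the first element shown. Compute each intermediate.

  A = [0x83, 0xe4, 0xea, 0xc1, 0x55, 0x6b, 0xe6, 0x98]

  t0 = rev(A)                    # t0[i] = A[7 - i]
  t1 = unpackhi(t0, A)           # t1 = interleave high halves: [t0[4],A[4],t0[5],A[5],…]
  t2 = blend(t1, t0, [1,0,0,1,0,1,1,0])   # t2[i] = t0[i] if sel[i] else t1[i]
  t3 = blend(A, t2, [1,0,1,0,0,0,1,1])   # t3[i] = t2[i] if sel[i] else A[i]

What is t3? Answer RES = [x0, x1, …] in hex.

t0 = [0x98, 0xe6, 0x6b, 0x55, 0xc1, 0xea, 0xe4, 0x83]
t1 = [0xc1, 0x55, 0xea, 0x6b, 0xe4, 0xe6, 0x83, 0x98]
t2 = [0x98, 0x55, 0xea, 0x55, 0xe4, 0xea, 0xe4, 0x98]
t3 = [0x98, 0xe4, 0xea, 0xc1, 0x55, 0x6b, 0xe4, 0x98]

RES = [0x98, 0xe4, 0xea, 0xc1, 0x55, 0x6b, 0xe4, 0x98]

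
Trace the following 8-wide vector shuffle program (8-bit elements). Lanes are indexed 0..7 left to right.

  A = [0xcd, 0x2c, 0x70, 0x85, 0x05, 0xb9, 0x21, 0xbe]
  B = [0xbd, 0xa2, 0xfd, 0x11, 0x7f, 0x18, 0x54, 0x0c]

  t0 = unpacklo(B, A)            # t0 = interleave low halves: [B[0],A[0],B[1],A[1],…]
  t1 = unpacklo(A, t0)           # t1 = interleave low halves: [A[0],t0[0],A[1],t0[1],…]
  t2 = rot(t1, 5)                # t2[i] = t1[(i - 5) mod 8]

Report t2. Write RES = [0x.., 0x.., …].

  t0: bd cd a2 2c fd 70 11 85
  t1: cd bd 2c cd 70 a2 85 2c
  t2: cd 70 a2 85 2c cd bd 2c

RES = [0xcd, 0x70, 0xa2, 0x85, 0x2c, 0xcd, 0xbd, 0x2c]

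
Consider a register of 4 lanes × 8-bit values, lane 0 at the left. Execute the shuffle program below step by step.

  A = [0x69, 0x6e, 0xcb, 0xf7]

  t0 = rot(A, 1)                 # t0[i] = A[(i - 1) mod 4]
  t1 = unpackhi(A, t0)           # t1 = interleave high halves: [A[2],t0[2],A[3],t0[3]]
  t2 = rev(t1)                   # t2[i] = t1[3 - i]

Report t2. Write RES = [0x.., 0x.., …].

→ t0 |f7|69|6e|cb|
→ t1 |cb|6e|f7|cb|
→ t2 |cb|f7|6e|cb|

RES = [0xcb, 0xf7, 0x6e, 0xcb]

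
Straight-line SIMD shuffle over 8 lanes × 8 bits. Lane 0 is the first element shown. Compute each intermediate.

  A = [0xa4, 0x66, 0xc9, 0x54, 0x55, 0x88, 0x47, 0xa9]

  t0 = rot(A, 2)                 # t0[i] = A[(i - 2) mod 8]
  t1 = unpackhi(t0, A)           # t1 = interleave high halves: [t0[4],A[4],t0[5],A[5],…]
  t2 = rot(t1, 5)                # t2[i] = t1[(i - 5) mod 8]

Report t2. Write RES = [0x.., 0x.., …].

RES = [0x88, 0x55, 0x47, 0x88, 0xa9, 0xc9, 0x55, 0x54]

→ t0 |47|a9|a4|66|c9|54|55|88|
→ t1 |c9|55|54|88|55|47|88|a9|
→ t2 |88|55|47|88|a9|c9|55|54|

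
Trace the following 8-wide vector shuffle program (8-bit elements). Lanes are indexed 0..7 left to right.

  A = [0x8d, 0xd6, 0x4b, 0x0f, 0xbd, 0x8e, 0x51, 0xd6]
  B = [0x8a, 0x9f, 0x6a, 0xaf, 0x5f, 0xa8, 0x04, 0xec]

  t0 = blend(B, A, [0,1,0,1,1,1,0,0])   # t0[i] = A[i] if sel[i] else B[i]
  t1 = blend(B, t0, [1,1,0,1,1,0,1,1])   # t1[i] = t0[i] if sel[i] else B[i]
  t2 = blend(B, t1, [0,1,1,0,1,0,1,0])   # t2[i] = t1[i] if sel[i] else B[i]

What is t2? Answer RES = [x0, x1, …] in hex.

  t0: 8a d6 6a 0f bd 8e 04 ec
  t1: 8a d6 6a 0f bd a8 04 ec
  t2: 8a d6 6a af bd a8 04 ec

RES = [ 0x8a  0xd6  0x6a  0xaf  0xbd  0xa8  0x04  0xec ]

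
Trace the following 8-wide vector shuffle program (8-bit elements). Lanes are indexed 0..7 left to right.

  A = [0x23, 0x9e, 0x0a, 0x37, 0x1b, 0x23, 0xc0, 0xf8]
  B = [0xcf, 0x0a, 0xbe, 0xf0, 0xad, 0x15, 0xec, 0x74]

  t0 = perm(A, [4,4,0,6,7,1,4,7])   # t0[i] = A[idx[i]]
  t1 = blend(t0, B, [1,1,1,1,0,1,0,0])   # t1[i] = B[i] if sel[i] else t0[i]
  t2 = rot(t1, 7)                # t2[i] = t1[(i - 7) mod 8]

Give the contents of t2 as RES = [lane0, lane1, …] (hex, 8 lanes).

RES = [0x0a, 0xbe, 0xf0, 0xf8, 0x15, 0x1b, 0xf8, 0xcf]

t0 = [0x1b, 0x1b, 0x23, 0xc0, 0xf8, 0x9e, 0x1b, 0xf8]
t1 = [0xcf, 0x0a, 0xbe, 0xf0, 0xf8, 0x15, 0x1b, 0xf8]
t2 = [0x0a, 0xbe, 0xf0, 0xf8, 0x15, 0x1b, 0xf8, 0xcf]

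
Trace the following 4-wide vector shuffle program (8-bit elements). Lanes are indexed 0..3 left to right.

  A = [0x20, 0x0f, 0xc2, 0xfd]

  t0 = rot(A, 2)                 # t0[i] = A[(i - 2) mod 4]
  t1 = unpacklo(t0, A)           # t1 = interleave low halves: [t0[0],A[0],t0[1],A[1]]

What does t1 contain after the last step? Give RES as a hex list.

RES = [ 0xc2  0x20  0xfd  0x0f ]

  t0: c2 fd 20 0f
  t1: c2 20 fd 0f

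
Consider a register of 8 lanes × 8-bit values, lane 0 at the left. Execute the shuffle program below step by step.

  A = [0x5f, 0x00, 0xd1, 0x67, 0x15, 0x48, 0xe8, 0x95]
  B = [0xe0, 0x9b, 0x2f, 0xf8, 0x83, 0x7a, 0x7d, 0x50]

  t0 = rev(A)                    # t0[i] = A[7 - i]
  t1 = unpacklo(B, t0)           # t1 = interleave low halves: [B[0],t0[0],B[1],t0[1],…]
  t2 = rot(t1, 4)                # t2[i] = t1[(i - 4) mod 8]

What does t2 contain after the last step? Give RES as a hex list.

RES = [ 0x2f  0x48  0xf8  0x15  0xe0  0x95  0x9b  0xe8 ]

t0 = [0x95, 0xe8, 0x48, 0x15, 0x67, 0xd1, 0x00, 0x5f]
t1 = [0xe0, 0x95, 0x9b, 0xe8, 0x2f, 0x48, 0xf8, 0x15]
t2 = [0x2f, 0x48, 0xf8, 0x15, 0xe0, 0x95, 0x9b, 0xe8]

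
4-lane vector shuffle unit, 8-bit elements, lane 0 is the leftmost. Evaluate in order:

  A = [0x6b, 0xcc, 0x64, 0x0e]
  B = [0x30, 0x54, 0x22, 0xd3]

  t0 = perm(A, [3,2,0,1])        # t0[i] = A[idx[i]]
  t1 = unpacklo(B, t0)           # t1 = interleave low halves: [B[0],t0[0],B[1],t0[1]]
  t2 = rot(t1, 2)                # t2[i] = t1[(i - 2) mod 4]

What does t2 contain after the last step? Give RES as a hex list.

  t0: 0e 64 6b cc
  t1: 30 0e 54 64
  t2: 54 64 30 0e

RES = [0x54, 0x64, 0x30, 0x0e]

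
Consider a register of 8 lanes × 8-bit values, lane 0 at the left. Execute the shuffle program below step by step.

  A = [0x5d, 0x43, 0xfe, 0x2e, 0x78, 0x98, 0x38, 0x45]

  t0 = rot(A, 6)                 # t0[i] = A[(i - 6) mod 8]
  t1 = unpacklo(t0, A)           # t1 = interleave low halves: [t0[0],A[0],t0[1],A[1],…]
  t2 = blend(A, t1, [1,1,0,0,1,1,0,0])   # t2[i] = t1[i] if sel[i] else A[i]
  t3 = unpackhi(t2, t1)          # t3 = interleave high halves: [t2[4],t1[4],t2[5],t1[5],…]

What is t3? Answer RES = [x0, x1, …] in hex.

RES = [0x78, 0x78, 0xfe, 0xfe, 0x38, 0x98, 0x45, 0x2e]

  t0: fe 2e 78 98 38 45 5d 43
  t1: fe 5d 2e 43 78 fe 98 2e
  t2: fe 5d fe 2e 78 fe 38 45
  t3: 78 78 fe fe 38 98 45 2e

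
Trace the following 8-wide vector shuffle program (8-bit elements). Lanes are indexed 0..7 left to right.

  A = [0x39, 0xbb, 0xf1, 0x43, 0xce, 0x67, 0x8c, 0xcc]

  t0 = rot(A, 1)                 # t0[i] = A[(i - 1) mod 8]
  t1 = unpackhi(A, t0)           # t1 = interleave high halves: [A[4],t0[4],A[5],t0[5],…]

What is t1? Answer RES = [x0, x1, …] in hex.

RES = [0xce, 0x43, 0x67, 0xce, 0x8c, 0x67, 0xcc, 0x8c]

→ t0 |cc|39|bb|f1|43|ce|67|8c|
→ t1 |ce|43|67|ce|8c|67|cc|8c|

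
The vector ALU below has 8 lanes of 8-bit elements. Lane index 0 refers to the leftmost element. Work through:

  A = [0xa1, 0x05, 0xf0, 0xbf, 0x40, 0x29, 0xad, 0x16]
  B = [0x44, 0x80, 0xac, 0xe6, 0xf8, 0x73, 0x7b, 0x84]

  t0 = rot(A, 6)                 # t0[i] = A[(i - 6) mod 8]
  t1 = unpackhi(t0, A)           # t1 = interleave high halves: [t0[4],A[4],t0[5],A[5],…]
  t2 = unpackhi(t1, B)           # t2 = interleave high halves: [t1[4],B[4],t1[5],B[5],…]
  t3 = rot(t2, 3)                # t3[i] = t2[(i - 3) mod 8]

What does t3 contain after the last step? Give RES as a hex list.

→ t0 |f0|bf|40|29|ad|16|a1|05|
→ t1 |ad|40|16|29|a1|ad|05|16|
→ t2 |a1|f8|ad|73|05|7b|16|84|
→ t3 |7b|16|84|a1|f8|ad|73|05|

RES = [0x7b, 0x16, 0x84, 0xa1, 0xf8, 0xad, 0x73, 0x05]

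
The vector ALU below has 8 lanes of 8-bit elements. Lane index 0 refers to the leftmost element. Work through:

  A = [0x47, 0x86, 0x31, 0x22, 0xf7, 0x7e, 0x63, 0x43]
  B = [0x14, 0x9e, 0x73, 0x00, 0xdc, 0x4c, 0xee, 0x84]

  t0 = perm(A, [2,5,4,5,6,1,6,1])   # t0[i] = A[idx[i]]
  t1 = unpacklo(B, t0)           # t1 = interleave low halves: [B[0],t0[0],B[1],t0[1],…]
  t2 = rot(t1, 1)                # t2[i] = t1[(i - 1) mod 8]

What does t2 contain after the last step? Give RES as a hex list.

t0 = [0x31, 0x7e, 0xf7, 0x7e, 0x63, 0x86, 0x63, 0x86]
t1 = [0x14, 0x31, 0x9e, 0x7e, 0x73, 0xf7, 0x00, 0x7e]
t2 = [0x7e, 0x14, 0x31, 0x9e, 0x7e, 0x73, 0xf7, 0x00]

RES = [0x7e, 0x14, 0x31, 0x9e, 0x7e, 0x73, 0xf7, 0x00]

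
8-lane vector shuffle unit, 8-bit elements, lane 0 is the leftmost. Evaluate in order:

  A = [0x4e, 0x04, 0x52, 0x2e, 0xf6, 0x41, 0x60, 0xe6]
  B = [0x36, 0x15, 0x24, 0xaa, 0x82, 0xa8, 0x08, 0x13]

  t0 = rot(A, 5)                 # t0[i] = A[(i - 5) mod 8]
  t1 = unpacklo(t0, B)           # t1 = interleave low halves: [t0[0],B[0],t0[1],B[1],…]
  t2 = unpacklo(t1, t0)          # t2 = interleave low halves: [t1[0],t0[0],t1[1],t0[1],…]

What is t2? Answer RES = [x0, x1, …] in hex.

  t0: 2e f6 41 60 e6 4e 04 52
  t1: 2e 36 f6 15 41 24 60 aa
  t2: 2e 2e 36 f6 f6 41 15 60

RES = [ 0x2e  0x2e  0x36  0xf6  0xf6  0x41  0x15  0x60 ]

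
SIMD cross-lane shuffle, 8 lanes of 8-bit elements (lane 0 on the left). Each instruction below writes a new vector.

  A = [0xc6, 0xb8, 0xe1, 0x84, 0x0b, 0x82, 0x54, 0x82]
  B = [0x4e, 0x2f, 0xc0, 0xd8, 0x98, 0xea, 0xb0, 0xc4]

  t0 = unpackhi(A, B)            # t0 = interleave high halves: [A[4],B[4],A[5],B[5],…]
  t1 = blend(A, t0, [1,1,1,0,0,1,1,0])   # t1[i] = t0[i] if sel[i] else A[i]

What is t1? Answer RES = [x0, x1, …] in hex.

RES = [ 0x0b  0x98  0x82  0x84  0x0b  0xb0  0x82  0x82 ]

  t0: 0b 98 82 ea 54 b0 82 c4
  t1: 0b 98 82 84 0b b0 82 82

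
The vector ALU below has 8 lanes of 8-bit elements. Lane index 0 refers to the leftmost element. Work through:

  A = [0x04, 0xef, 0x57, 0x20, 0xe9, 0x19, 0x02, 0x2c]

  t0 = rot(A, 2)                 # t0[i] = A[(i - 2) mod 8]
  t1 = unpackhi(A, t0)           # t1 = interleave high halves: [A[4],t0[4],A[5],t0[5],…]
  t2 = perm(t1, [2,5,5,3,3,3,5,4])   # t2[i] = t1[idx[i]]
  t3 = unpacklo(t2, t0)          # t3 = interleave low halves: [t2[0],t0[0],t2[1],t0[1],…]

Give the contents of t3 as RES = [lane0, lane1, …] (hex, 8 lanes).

RES = [ 0x19  0x02  0xe9  0x2c  0xe9  0x04  0x20  0xef ]

  t0: 02 2c 04 ef 57 20 e9 19
  t1: e9 57 19 20 02 e9 2c 19
  t2: 19 e9 e9 20 20 20 e9 02
  t3: 19 02 e9 2c e9 04 20 ef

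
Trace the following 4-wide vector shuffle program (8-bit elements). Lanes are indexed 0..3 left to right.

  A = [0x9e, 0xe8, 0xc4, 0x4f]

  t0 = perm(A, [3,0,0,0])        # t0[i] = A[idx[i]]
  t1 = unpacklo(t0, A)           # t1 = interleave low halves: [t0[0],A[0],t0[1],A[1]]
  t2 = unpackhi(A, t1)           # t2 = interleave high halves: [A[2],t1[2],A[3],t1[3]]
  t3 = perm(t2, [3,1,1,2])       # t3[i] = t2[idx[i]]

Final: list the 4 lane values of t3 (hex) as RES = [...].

RES = [ 0xe8  0x9e  0x9e  0x4f ]

  t0: 4f 9e 9e 9e
  t1: 4f 9e 9e e8
  t2: c4 9e 4f e8
  t3: e8 9e 9e 4f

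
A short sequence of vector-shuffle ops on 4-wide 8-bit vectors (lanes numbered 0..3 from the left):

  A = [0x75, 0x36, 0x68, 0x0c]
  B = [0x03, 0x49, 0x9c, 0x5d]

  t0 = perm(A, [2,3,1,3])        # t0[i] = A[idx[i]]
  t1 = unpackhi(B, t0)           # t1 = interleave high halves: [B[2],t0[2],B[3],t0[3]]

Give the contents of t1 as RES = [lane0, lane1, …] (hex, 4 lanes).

RES = [ 0x9c  0x36  0x5d  0x0c ]

  t0: 68 0c 36 0c
  t1: 9c 36 5d 0c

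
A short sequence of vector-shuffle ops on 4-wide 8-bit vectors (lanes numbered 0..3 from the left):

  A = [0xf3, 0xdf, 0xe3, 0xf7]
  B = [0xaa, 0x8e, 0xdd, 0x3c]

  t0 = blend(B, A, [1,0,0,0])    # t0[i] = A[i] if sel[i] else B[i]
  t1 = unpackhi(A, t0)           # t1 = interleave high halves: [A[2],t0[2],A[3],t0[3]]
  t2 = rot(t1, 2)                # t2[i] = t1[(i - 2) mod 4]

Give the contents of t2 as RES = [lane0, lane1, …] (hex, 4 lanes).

RES = [0xf7, 0x3c, 0xe3, 0xdd]

  t0: f3 8e dd 3c
  t1: e3 dd f7 3c
  t2: f7 3c e3 dd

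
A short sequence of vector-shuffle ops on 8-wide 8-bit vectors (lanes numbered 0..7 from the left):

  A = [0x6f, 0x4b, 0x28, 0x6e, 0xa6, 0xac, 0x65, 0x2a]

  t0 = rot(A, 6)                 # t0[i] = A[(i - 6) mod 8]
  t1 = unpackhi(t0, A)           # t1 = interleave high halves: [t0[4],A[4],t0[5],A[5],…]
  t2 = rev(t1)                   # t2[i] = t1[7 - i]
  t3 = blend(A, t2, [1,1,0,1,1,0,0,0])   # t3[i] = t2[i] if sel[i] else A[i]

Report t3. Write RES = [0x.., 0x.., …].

RES = [0x2a, 0x4b, 0x28, 0x6f, 0xac, 0xac, 0x65, 0x2a]

  t0: 28 6e a6 ac 65 2a 6f 4b
  t1: 65 a6 2a ac 6f 65 4b 2a
  t2: 2a 4b 65 6f ac 2a a6 65
  t3: 2a 4b 28 6f ac ac 65 2a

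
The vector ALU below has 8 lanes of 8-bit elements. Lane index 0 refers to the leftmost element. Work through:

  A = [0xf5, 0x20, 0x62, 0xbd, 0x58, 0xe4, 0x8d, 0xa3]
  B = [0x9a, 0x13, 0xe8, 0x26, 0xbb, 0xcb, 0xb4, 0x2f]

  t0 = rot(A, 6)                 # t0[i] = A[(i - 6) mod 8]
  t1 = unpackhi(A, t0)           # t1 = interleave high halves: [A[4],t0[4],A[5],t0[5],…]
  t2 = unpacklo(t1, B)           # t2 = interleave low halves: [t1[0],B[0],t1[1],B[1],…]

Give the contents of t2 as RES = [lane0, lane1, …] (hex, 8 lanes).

  t0: 62 bd 58 e4 8d a3 f5 20
  t1: 58 8d e4 a3 8d f5 a3 20
  t2: 58 9a 8d 13 e4 e8 a3 26

RES = [0x58, 0x9a, 0x8d, 0x13, 0xe4, 0xe8, 0xa3, 0x26]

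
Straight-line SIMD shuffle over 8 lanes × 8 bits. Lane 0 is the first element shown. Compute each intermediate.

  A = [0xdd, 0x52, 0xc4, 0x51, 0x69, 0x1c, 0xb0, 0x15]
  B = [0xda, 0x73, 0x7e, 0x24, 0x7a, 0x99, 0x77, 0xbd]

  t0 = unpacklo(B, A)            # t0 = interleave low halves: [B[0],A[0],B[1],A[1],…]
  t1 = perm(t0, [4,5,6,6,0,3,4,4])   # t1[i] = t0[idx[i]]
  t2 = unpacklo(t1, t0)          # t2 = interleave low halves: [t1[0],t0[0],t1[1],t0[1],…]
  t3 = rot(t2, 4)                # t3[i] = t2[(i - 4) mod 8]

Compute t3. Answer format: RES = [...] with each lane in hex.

  t0: da dd 73 52 7e c4 24 51
  t1: 7e c4 24 24 da 52 7e 7e
  t2: 7e da c4 dd 24 73 24 52
  t3: 24 73 24 52 7e da c4 dd

RES = [ 0x24  0x73  0x24  0x52  0x7e  0xda  0xc4  0xdd ]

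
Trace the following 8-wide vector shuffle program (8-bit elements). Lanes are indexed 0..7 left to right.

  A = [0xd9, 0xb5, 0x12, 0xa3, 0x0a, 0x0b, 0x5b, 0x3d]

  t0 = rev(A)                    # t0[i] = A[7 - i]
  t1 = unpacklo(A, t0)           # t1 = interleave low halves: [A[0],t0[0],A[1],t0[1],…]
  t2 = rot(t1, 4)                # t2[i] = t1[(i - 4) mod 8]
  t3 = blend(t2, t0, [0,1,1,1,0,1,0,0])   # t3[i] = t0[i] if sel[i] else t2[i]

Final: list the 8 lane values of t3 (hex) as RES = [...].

t0 = [0x3d, 0x5b, 0x0b, 0x0a, 0xa3, 0x12, 0xb5, 0xd9]
t1 = [0xd9, 0x3d, 0xb5, 0x5b, 0x12, 0x0b, 0xa3, 0x0a]
t2 = [0x12, 0x0b, 0xa3, 0x0a, 0xd9, 0x3d, 0xb5, 0x5b]
t3 = [0x12, 0x5b, 0x0b, 0x0a, 0xd9, 0x12, 0xb5, 0x5b]

RES = [ 0x12  0x5b  0x0b  0x0a  0xd9  0x12  0xb5  0x5b ]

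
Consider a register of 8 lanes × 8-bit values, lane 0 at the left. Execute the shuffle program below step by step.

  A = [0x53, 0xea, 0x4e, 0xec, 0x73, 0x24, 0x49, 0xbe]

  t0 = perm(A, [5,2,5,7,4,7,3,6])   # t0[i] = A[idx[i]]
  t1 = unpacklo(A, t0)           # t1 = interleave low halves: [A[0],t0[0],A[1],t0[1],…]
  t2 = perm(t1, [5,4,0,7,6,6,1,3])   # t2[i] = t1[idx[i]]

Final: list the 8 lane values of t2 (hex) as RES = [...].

RES = [0x24, 0x4e, 0x53, 0xbe, 0xec, 0xec, 0x24, 0x4e]

t0 = [0x24, 0x4e, 0x24, 0xbe, 0x73, 0xbe, 0xec, 0x49]
t1 = [0x53, 0x24, 0xea, 0x4e, 0x4e, 0x24, 0xec, 0xbe]
t2 = [0x24, 0x4e, 0x53, 0xbe, 0xec, 0xec, 0x24, 0x4e]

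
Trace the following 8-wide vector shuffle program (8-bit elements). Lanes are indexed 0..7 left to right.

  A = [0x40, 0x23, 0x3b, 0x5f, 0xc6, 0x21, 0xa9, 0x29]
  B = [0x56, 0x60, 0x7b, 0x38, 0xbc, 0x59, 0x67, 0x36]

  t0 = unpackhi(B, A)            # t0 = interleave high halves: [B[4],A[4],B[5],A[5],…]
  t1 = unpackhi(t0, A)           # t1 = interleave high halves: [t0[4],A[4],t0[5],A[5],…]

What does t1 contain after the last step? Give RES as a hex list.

RES = [ 0x67  0xc6  0xa9  0x21  0x36  0xa9  0x29  0x29 ]

→ t0 |bc|c6|59|21|67|a9|36|29|
→ t1 |67|c6|a9|21|36|a9|29|29|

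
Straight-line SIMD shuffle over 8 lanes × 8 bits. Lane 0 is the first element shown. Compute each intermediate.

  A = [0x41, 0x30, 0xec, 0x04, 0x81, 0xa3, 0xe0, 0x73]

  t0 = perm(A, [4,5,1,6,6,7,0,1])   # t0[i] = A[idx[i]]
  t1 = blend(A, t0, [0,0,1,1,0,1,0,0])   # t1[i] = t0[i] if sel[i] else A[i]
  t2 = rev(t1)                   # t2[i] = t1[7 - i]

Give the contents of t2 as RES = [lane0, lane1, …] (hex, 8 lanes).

t0 = [0x81, 0xa3, 0x30, 0xe0, 0xe0, 0x73, 0x41, 0x30]
t1 = [0x41, 0x30, 0x30, 0xe0, 0x81, 0x73, 0xe0, 0x73]
t2 = [0x73, 0xe0, 0x73, 0x81, 0xe0, 0x30, 0x30, 0x41]

RES = [0x73, 0xe0, 0x73, 0x81, 0xe0, 0x30, 0x30, 0x41]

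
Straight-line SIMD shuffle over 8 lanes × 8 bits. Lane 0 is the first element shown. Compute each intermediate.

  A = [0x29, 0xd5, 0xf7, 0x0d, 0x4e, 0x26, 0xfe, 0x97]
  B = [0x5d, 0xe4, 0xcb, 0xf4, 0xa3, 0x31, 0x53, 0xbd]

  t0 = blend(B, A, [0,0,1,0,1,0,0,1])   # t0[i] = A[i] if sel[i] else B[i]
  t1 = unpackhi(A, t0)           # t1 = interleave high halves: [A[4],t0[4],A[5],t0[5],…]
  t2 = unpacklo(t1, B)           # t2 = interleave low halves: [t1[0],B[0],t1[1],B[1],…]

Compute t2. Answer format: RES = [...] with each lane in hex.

t0 = [0x5d, 0xe4, 0xf7, 0xf4, 0x4e, 0x31, 0x53, 0x97]
t1 = [0x4e, 0x4e, 0x26, 0x31, 0xfe, 0x53, 0x97, 0x97]
t2 = [0x4e, 0x5d, 0x4e, 0xe4, 0x26, 0xcb, 0x31, 0xf4]

RES = [0x4e, 0x5d, 0x4e, 0xe4, 0x26, 0xcb, 0x31, 0xf4]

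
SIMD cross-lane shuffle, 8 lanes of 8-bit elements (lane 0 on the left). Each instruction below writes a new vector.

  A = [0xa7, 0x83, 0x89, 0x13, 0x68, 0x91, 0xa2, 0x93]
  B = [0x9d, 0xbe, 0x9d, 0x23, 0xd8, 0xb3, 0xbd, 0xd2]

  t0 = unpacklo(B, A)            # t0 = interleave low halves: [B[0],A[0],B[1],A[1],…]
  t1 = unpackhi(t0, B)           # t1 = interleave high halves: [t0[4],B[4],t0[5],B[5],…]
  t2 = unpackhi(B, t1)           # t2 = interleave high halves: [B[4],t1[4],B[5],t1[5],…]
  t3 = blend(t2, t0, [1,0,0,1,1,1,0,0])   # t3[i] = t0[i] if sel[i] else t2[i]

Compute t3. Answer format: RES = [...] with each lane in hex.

RES = [ 0x9d  0x23  0xb3  0x83  0x9d  0x89  0xd2  0xd2 ]

  t0: 9d a7 be 83 9d 89 23 13
  t1: 9d d8 89 b3 23 bd 13 d2
  t2: d8 23 b3 bd bd 13 d2 d2
  t3: 9d 23 b3 83 9d 89 d2 d2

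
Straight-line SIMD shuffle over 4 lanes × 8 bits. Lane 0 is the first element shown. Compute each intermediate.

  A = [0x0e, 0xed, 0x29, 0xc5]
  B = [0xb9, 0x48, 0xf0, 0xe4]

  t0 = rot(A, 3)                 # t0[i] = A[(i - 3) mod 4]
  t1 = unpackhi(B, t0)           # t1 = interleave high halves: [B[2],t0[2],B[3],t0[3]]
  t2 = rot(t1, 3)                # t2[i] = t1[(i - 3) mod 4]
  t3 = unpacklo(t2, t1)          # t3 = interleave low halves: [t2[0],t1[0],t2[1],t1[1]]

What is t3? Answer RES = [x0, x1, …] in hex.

RES = [0xc5, 0xf0, 0xe4, 0xc5]

  t0: ed 29 c5 0e
  t1: f0 c5 e4 0e
  t2: c5 e4 0e f0
  t3: c5 f0 e4 c5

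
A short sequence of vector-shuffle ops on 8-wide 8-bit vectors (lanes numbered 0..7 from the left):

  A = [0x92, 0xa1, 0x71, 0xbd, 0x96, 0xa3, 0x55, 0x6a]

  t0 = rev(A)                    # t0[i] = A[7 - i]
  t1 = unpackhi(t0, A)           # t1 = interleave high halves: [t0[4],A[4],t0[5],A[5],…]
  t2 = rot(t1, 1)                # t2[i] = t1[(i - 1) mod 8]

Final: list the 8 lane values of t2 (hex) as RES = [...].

RES = [0x6a, 0xbd, 0x96, 0x71, 0xa3, 0xa1, 0x55, 0x92]

t0 = [0x6a, 0x55, 0xa3, 0x96, 0xbd, 0x71, 0xa1, 0x92]
t1 = [0xbd, 0x96, 0x71, 0xa3, 0xa1, 0x55, 0x92, 0x6a]
t2 = [0x6a, 0xbd, 0x96, 0x71, 0xa3, 0xa1, 0x55, 0x92]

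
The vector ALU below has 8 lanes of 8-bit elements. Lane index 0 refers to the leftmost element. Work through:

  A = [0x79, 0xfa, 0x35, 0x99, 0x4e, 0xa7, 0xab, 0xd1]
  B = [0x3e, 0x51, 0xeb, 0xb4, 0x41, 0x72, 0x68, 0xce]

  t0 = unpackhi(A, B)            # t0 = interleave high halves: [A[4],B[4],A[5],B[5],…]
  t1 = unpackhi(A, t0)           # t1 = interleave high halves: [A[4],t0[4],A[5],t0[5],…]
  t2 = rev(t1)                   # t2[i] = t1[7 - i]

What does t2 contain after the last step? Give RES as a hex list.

t0 = [0x4e, 0x41, 0xa7, 0x72, 0xab, 0x68, 0xd1, 0xce]
t1 = [0x4e, 0xab, 0xa7, 0x68, 0xab, 0xd1, 0xd1, 0xce]
t2 = [0xce, 0xd1, 0xd1, 0xab, 0x68, 0xa7, 0xab, 0x4e]

RES = [0xce, 0xd1, 0xd1, 0xab, 0x68, 0xa7, 0xab, 0x4e]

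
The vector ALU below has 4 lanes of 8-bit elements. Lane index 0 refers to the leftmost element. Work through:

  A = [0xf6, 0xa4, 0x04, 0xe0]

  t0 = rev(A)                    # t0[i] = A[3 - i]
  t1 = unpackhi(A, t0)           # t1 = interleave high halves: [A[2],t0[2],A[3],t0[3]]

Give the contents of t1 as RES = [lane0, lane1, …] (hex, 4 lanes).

  t0: e0 04 a4 f6
  t1: 04 a4 e0 f6

RES = [0x04, 0xa4, 0xe0, 0xf6]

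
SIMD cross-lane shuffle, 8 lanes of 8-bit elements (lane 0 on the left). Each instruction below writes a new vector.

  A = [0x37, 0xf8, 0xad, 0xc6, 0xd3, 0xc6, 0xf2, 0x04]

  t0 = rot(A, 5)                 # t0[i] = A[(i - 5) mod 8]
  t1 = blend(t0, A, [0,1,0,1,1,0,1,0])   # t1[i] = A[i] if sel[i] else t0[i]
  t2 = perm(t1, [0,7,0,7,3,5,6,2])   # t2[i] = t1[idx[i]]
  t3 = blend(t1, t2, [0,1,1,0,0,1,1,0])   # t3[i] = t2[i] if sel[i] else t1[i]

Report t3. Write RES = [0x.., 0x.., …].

→ t0 |c6|d3|c6|f2|04|37|f8|ad|
→ t1 |c6|f8|c6|c6|d3|37|f2|ad|
→ t2 |c6|ad|c6|ad|c6|37|f2|c6|
→ t3 |c6|ad|c6|c6|d3|37|f2|ad|

RES = [0xc6, 0xad, 0xc6, 0xc6, 0xd3, 0x37, 0xf2, 0xad]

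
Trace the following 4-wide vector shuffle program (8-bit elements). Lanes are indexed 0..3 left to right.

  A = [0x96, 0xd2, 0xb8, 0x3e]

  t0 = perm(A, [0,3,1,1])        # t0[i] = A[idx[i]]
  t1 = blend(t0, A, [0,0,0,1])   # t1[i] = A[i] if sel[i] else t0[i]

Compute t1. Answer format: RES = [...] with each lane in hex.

RES = [ 0x96  0x3e  0xd2  0x3e ]

  t0: 96 3e d2 d2
  t1: 96 3e d2 3e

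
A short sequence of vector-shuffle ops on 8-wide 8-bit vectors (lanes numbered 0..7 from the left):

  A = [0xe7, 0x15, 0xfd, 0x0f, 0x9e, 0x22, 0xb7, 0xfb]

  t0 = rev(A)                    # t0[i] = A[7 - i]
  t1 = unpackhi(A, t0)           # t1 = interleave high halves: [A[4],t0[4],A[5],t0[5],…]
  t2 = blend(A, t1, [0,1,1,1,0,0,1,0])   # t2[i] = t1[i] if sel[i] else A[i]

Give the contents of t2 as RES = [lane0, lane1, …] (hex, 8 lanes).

t0 = [0xfb, 0xb7, 0x22, 0x9e, 0x0f, 0xfd, 0x15, 0xe7]
t1 = [0x9e, 0x0f, 0x22, 0xfd, 0xb7, 0x15, 0xfb, 0xe7]
t2 = [0xe7, 0x0f, 0x22, 0xfd, 0x9e, 0x22, 0xfb, 0xfb]

RES = [ 0xe7  0x0f  0x22  0xfd  0x9e  0x22  0xfb  0xfb ]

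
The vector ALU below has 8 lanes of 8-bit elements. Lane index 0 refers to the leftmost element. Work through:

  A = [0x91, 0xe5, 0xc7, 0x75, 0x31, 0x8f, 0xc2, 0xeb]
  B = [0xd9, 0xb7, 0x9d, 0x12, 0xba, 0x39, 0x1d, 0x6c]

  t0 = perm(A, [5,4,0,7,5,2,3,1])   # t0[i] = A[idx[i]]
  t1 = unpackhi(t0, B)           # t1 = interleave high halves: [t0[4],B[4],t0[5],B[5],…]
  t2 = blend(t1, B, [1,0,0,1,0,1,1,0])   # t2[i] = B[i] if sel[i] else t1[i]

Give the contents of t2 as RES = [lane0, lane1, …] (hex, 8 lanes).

RES = [0xd9, 0xba, 0xc7, 0x12, 0x75, 0x39, 0x1d, 0x6c]

→ t0 |8f|31|91|eb|8f|c7|75|e5|
→ t1 |8f|ba|c7|39|75|1d|e5|6c|
→ t2 |d9|ba|c7|12|75|39|1d|6c|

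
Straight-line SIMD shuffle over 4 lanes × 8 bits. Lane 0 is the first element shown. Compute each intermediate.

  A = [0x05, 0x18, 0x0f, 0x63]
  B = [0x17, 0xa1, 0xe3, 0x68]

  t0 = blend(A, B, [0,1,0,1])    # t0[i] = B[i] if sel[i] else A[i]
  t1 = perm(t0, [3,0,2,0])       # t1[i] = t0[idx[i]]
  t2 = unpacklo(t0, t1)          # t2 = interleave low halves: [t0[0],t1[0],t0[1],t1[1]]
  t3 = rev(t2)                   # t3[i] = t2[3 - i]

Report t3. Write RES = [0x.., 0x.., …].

RES = [ 0x05  0xa1  0x68  0x05 ]

t0 = [0x05, 0xa1, 0x0f, 0x68]
t1 = [0x68, 0x05, 0x0f, 0x05]
t2 = [0x05, 0x68, 0xa1, 0x05]
t3 = [0x05, 0xa1, 0x68, 0x05]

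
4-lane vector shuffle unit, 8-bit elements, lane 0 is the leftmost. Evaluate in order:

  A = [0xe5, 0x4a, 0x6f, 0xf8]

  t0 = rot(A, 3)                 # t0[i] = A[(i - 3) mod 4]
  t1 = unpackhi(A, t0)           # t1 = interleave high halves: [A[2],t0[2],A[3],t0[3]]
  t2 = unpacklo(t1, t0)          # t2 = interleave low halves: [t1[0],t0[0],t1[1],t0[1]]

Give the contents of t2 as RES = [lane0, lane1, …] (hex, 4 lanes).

RES = [ 0x6f  0x4a  0xf8  0x6f ]

t0 = [0x4a, 0x6f, 0xf8, 0xe5]
t1 = [0x6f, 0xf8, 0xf8, 0xe5]
t2 = [0x6f, 0x4a, 0xf8, 0x6f]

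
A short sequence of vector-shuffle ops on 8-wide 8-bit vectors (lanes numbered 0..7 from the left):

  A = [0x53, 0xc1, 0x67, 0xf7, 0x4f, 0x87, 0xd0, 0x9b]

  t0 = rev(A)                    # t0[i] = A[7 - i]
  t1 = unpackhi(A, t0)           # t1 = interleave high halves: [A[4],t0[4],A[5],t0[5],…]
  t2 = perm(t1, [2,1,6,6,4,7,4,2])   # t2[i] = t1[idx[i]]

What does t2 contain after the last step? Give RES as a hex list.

RES = [0x87, 0xf7, 0x9b, 0x9b, 0xd0, 0x53, 0xd0, 0x87]

  t0: 9b d0 87 4f f7 67 c1 53
  t1: 4f f7 87 67 d0 c1 9b 53
  t2: 87 f7 9b 9b d0 53 d0 87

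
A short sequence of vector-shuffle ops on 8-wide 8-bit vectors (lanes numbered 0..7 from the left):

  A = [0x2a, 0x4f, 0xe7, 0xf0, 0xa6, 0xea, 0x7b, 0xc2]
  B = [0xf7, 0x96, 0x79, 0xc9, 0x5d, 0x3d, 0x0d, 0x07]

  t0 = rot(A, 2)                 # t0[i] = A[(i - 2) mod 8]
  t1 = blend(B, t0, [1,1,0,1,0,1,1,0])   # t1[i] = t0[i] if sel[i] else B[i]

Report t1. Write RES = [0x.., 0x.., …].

→ t0 |7b|c2|2a|4f|e7|f0|a6|ea|
→ t1 |7b|c2|79|4f|5d|f0|a6|07|

RES = [0x7b, 0xc2, 0x79, 0x4f, 0x5d, 0xf0, 0xa6, 0x07]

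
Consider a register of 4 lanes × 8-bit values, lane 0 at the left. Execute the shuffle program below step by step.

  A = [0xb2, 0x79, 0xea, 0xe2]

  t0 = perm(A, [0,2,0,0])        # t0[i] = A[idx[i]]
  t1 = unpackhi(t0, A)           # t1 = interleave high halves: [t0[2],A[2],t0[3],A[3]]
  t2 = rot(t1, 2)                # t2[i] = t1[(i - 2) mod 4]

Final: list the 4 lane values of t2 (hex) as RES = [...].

  t0: b2 ea b2 b2
  t1: b2 ea b2 e2
  t2: b2 e2 b2 ea

RES = [ 0xb2  0xe2  0xb2  0xea ]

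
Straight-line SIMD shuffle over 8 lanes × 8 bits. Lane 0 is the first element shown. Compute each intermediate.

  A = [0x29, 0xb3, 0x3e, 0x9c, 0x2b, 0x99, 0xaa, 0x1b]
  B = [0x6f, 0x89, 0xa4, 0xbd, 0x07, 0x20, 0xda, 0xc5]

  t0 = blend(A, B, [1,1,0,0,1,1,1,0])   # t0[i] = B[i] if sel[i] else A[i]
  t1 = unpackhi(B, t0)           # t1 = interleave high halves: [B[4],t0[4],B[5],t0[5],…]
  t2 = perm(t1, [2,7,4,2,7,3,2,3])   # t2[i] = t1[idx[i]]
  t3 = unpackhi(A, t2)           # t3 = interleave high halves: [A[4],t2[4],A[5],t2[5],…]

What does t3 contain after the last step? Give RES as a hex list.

→ t0 |6f|89|3e|9c|07|20|da|1b|
→ t1 |07|07|20|20|da|da|c5|1b|
→ t2 |20|1b|da|20|1b|20|20|20|
→ t3 |2b|1b|99|20|aa|20|1b|20|

RES = [ 0x2b  0x1b  0x99  0x20  0xaa  0x20  0x1b  0x20 ]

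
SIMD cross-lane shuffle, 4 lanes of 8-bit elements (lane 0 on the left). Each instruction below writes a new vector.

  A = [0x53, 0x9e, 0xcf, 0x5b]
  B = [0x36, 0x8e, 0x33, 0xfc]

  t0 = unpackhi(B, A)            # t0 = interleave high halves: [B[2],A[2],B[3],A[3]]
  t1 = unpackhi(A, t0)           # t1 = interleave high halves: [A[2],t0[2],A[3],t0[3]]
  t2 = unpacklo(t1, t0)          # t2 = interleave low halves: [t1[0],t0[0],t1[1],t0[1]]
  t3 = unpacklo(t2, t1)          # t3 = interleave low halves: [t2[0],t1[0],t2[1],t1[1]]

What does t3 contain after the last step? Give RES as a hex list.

RES = [0xcf, 0xcf, 0x33, 0xfc]

  t0: 33 cf fc 5b
  t1: cf fc 5b 5b
  t2: cf 33 fc cf
  t3: cf cf 33 fc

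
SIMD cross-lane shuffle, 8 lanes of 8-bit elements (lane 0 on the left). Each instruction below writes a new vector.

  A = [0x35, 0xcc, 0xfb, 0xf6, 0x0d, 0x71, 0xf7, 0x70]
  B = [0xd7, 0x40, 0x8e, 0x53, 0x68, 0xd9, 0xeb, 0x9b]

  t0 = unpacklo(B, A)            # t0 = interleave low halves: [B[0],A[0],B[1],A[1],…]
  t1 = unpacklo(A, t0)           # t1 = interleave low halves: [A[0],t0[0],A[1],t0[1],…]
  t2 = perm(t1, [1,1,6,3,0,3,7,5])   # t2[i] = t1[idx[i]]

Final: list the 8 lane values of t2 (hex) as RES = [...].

→ t0 |d7|35|40|cc|8e|fb|53|f6|
→ t1 |35|d7|cc|35|fb|40|f6|cc|
→ t2 |d7|d7|f6|35|35|35|cc|40|

RES = [ 0xd7  0xd7  0xf6  0x35  0x35  0x35  0xcc  0x40 ]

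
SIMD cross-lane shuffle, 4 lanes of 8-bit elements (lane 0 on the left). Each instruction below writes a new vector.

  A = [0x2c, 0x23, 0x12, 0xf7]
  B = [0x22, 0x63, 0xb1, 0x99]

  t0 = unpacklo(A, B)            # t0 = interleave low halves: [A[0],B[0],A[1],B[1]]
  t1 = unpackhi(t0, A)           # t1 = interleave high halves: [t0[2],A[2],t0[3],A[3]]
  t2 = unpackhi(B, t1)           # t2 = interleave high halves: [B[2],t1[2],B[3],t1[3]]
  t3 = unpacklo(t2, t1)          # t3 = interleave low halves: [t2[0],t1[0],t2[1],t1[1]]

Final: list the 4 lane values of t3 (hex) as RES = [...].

t0 = [0x2c, 0x22, 0x23, 0x63]
t1 = [0x23, 0x12, 0x63, 0xf7]
t2 = [0xb1, 0x63, 0x99, 0xf7]
t3 = [0xb1, 0x23, 0x63, 0x12]

RES = [0xb1, 0x23, 0x63, 0x12]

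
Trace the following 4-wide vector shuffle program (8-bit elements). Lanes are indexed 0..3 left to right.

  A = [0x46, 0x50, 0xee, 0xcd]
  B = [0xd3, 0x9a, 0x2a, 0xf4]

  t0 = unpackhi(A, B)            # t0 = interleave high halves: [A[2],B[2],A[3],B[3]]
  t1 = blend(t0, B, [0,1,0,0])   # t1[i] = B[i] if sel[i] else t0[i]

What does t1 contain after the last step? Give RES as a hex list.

RES = [0xee, 0x9a, 0xcd, 0xf4]

t0 = [0xee, 0x2a, 0xcd, 0xf4]
t1 = [0xee, 0x9a, 0xcd, 0xf4]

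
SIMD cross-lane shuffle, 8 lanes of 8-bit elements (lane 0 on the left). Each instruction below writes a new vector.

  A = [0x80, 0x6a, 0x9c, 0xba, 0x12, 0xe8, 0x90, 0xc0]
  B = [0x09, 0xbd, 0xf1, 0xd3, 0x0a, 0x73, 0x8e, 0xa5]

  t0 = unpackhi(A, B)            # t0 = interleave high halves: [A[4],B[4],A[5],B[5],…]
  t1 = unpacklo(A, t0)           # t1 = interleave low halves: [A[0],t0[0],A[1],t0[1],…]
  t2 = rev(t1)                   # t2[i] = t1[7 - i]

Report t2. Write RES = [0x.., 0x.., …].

RES = [0x73, 0xba, 0xe8, 0x9c, 0x0a, 0x6a, 0x12, 0x80]

t0 = [0x12, 0x0a, 0xe8, 0x73, 0x90, 0x8e, 0xc0, 0xa5]
t1 = [0x80, 0x12, 0x6a, 0x0a, 0x9c, 0xe8, 0xba, 0x73]
t2 = [0x73, 0xba, 0xe8, 0x9c, 0x0a, 0x6a, 0x12, 0x80]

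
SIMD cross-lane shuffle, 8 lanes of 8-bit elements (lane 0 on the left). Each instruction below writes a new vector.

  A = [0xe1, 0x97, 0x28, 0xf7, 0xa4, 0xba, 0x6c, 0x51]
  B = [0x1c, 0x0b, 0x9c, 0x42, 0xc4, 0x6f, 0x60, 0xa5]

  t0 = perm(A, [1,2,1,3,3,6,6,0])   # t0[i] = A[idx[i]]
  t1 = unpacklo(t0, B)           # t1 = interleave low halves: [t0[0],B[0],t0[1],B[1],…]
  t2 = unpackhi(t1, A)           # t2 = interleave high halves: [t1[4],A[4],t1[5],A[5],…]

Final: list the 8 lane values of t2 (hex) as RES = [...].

RES = [0x97, 0xa4, 0x9c, 0xba, 0xf7, 0x6c, 0x42, 0x51]

→ t0 |97|28|97|f7|f7|6c|6c|e1|
→ t1 |97|1c|28|0b|97|9c|f7|42|
→ t2 |97|a4|9c|ba|f7|6c|42|51|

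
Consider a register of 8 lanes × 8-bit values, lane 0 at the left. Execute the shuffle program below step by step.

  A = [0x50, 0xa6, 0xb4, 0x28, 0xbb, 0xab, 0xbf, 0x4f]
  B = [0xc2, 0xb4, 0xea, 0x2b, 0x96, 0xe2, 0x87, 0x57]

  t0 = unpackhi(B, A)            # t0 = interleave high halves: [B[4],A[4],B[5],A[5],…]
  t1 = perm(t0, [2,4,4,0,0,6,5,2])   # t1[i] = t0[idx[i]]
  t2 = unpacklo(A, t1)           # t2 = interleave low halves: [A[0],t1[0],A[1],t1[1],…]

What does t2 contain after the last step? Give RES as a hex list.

RES = [ 0x50  0xe2  0xa6  0x87  0xb4  0x87  0x28  0x96 ]

t0 = [0x96, 0xbb, 0xe2, 0xab, 0x87, 0xbf, 0x57, 0x4f]
t1 = [0xe2, 0x87, 0x87, 0x96, 0x96, 0x57, 0xbf, 0xe2]
t2 = [0x50, 0xe2, 0xa6, 0x87, 0xb4, 0x87, 0x28, 0x96]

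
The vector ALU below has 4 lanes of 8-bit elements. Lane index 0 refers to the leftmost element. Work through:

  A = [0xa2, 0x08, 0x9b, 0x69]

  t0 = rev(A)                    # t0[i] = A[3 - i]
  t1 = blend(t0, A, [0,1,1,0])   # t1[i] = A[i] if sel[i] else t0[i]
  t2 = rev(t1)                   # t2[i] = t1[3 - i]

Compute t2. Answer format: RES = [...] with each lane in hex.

→ t0 |69|9b|08|a2|
→ t1 |69|08|9b|a2|
→ t2 |a2|9b|08|69|

RES = [0xa2, 0x9b, 0x08, 0x69]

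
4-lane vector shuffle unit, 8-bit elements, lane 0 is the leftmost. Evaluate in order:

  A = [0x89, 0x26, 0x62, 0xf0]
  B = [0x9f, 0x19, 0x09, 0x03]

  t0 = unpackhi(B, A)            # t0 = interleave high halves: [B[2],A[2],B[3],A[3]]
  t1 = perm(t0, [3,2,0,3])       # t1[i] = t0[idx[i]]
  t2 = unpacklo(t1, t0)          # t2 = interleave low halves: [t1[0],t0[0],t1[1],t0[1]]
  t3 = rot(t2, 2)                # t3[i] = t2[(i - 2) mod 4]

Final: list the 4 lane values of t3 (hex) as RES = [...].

RES = [ 0x03  0x62  0xf0  0x09 ]

  t0: 09 62 03 f0
  t1: f0 03 09 f0
  t2: f0 09 03 62
  t3: 03 62 f0 09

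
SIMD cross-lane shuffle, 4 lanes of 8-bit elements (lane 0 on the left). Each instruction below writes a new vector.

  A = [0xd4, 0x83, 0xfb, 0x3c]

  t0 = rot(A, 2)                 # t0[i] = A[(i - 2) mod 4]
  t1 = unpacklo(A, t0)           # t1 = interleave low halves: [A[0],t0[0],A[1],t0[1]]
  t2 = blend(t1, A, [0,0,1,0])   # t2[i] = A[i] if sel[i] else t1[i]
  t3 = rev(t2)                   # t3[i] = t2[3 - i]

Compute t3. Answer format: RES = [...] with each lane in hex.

RES = [ 0x3c  0xfb  0xfb  0xd4 ]

  t0: fb 3c d4 83
  t1: d4 fb 83 3c
  t2: d4 fb fb 3c
  t3: 3c fb fb d4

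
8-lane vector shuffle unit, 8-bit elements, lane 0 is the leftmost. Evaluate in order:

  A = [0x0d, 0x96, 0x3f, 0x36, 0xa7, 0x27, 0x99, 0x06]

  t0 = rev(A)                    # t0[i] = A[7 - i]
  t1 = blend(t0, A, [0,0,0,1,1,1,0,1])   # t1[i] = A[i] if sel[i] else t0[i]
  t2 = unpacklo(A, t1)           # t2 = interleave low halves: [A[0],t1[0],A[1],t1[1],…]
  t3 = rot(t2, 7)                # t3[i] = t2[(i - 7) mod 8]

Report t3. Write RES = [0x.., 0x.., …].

RES = [ 0x06  0x96  0x99  0x3f  0x27  0x36  0x36  0x0d ]

  t0: 06 99 27 a7 36 3f 96 0d
  t1: 06 99 27 36 a7 27 96 06
  t2: 0d 06 96 99 3f 27 36 36
  t3: 06 96 99 3f 27 36 36 0d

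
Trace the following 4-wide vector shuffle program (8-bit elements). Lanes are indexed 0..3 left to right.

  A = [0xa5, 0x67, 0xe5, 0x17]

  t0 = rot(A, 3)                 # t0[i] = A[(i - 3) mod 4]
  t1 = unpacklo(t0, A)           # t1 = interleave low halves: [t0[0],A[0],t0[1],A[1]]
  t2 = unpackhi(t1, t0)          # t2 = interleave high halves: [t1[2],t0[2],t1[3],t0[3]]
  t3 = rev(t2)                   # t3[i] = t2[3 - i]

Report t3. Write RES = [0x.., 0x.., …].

t0 = [0x67, 0xe5, 0x17, 0xa5]
t1 = [0x67, 0xa5, 0xe5, 0x67]
t2 = [0xe5, 0x17, 0x67, 0xa5]
t3 = [0xa5, 0x67, 0x17, 0xe5]

RES = [ 0xa5  0x67  0x17  0xe5 ]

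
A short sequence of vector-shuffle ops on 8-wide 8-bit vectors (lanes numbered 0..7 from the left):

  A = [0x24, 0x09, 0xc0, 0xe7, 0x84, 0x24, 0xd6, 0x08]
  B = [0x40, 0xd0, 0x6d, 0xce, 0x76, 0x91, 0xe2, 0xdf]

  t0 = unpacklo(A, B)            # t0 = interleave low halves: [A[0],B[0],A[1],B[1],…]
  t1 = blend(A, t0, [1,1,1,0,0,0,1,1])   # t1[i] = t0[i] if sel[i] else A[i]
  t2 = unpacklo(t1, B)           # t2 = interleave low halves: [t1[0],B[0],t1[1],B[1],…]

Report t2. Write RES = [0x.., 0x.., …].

t0 = [0x24, 0x40, 0x09, 0xd0, 0xc0, 0x6d, 0xe7, 0xce]
t1 = [0x24, 0x40, 0x09, 0xe7, 0x84, 0x24, 0xe7, 0xce]
t2 = [0x24, 0x40, 0x40, 0xd0, 0x09, 0x6d, 0xe7, 0xce]

RES = [ 0x24  0x40  0x40  0xd0  0x09  0x6d  0xe7  0xce ]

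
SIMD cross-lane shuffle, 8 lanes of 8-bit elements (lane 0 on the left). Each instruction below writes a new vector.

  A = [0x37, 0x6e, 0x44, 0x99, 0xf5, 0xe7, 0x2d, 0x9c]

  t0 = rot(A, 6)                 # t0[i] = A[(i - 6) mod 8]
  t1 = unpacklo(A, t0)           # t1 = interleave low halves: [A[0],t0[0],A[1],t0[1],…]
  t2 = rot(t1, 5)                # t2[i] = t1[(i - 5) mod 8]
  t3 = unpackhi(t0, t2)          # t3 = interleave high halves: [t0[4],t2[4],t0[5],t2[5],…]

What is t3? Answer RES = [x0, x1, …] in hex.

RES = [0x2d, 0xe7, 0x9c, 0x37, 0x37, 0x44, 0x6e, 0x6e]

t0 = [0x44, 0x99, 0xf5, 0xe7, 0x2d, 0x9c, 0x37, 0x6e]
t1 = [0x37, 0x44, 0x6e, 0x99, 0x44, 0xf5, 0x99, 0xe7]
t2 = [0x99, 0x44, 0xf5, 0x99, 0xe7, 0x37, 0x44, 0x6e]
t3 = [0x2d, 0xe7, 0x9c, 0x37, 0x37, 0x44, 0x6e, 0x6e]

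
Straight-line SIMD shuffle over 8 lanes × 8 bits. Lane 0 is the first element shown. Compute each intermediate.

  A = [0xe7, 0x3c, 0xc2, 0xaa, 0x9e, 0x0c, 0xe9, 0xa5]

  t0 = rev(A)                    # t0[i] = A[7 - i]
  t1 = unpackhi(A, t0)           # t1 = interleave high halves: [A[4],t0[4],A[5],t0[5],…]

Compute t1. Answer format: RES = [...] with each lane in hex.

t0 = [0xa5, 0xe9, 0x0c, 0x9e, 0xaa, 0xc2, 0x3c, 0xe7]
t1 = [0x9e, 0xaa, 0x0c, 0xc2, 0xe9, 0x3c, 0xa5, 0xe7]

RES = [0x9e, 0xaa, 0x0c, 0xc2, 0xe9, 0x3c, 0xa5, 0xe7]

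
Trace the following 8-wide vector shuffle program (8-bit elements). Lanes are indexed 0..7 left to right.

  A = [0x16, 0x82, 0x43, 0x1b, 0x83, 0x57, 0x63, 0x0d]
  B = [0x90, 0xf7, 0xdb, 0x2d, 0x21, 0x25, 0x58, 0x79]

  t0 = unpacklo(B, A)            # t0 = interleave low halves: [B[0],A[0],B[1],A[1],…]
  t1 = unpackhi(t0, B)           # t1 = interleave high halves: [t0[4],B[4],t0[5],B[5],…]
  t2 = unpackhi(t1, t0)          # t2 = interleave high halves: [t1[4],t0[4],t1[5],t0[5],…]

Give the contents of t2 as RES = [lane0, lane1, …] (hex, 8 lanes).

RES = [0x2d, 0xdb, 0x58, 0x43, 0x1b, 0x2d, 0x79, 0x1b]

  t0: 90 16 f7 82 db 43 2d 1b
  t1: db 21 43 25 2d 58 1b 79
  t2: 2d db 58 43 1b 2d 79 1b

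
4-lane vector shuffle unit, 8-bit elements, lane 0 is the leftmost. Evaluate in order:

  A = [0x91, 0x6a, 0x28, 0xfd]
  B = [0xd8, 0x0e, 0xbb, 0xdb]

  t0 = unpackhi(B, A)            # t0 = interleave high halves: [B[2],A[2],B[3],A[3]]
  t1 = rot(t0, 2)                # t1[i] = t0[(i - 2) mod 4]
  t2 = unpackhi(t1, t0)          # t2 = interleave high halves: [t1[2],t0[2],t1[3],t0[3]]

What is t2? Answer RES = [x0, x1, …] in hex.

RES = [0xbb, 0xdb, 0x28, 0xfd]

  t0: bb 28 db fd
  t1: db fd bb 28
  t2: bb db 28 fd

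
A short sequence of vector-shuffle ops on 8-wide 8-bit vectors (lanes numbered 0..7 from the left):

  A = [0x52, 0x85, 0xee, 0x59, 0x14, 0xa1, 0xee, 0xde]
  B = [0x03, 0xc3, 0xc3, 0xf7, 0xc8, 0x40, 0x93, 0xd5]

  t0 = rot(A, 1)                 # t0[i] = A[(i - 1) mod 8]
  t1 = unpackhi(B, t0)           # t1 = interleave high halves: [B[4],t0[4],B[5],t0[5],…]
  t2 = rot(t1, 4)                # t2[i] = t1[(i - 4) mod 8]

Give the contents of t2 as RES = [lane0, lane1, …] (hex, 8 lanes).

RES = [ 0x93  0xa1  0xd5  0xee  0xc8  0x59  0x40  0x14 ]

t0 = [0xde, 0x52, 0x85, 0xee, 0x59, 0x14, 0xa1, 0xee]
t1 = [0xc8, 0x59, 0x40, 0x14, 0x93, 0xa1, 0xd5, 0xee]
t2 = [0x93, 0xa1, 0xd5, 0xee, 0xc8, 0x59, 0x40, 0x14]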